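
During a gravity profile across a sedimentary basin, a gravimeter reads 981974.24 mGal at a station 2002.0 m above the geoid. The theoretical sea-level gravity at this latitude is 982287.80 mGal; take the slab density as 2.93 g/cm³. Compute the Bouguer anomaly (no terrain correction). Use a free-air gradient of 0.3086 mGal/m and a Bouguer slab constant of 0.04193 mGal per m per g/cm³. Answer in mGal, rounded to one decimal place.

58.3

Free-air correction = 0.3086 × 2002.0 = 617.82 mGal
Free-air anomaly = 981974.24 − 982287.80 + (617.82) = 304.26 mGal
Bouguer slab correction = 0.04193 × 2.93 × 2002.0 = 245.96 mGal
Simple Bouguer anomaly = 304.26 − (245.96) = 58.30 mGal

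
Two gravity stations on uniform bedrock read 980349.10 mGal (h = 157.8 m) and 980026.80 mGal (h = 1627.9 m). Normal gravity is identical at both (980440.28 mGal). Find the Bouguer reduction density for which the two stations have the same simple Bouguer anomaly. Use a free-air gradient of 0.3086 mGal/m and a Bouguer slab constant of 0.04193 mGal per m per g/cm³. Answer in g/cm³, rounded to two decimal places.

Δg_obs = 980026.80 − 980349.10 = -322.30 mGal over Δh = 1627.9 − 157.8 = 1470.1 m
Equal Bouguer anomalies ⇒ Δg_obs + (0.3086 − 0.04193ρ)·Δh = 0
0.3086 − 0.04193ρ = −Δg_obs/Δh = 0.21924
ρ = (0.3086 − 0.21924) / 0.04193 = 2.13 g/cm³

2.13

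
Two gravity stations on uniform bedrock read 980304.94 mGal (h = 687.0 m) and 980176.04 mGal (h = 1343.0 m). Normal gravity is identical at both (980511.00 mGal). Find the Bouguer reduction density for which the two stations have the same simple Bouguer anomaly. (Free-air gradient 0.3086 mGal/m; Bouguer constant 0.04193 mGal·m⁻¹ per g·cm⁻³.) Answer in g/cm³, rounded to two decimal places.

2.67

Δg_obs = 980176.04 − 980304.94 = -128.90 mGal over Δh = 1343.0 − 687.0 = 656.0 m
Equal Bouguer anomalies ⇒ Δg_obs + (0.3086 − 0.04193ρ)·Δh = 0
0.3086 − 0.04193ρ = −Δg_obs/Δh = 0.19649
ρ = (0.3086 − 0.19649) / 0.04193 = 2.67 g/cm³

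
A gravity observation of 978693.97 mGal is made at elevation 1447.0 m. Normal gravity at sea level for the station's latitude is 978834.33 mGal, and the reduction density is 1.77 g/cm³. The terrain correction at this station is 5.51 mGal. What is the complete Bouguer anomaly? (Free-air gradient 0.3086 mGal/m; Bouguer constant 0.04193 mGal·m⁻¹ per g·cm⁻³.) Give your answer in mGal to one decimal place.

204.3

Free-air correction = 0.3086 × 1447.0 = 446.54 mGal
Free-air anomaly = 978693.97 − 978834.33 + (446.54) = 306.18 mGal
Bouguer slab correction = 0.04193 × 1.77 × 1447.0 = 107.39 mGal
Simple Bouguer anomaly = 306.18 − (107.39) = 198.79 mGal
Complete Bouguer anomaly = 198.79 + 5.51 = 204.30 mGal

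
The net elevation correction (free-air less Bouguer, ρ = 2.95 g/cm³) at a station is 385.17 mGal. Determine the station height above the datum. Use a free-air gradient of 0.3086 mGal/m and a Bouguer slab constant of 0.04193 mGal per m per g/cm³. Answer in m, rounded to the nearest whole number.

Combined gradient = 0.3086 − 0.04193 × 2.95 = 0.1849065 mGal/m
h = 385.17 / 0.1849065 = 2083.05 m

2083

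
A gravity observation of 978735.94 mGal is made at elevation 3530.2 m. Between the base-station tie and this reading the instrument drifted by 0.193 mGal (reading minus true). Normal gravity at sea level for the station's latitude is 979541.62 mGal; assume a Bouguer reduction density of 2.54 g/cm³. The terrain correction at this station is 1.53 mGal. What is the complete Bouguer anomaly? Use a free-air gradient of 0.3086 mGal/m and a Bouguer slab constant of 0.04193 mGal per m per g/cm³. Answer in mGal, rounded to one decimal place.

Drift-corrected reading = 978735.94 − (0.193) = 978735.747 mGal
Free-air correction = 0.3086 × 3530.2 = 1089.42 mGal
Free-air anomaly = 978735.747 − 979541.62 + (1089.42) = 283.547 mGal
Bouguer slab correction = 0.04193 × 2.54 × 3530.2 = 375.97 mGal
Simple Bouguer anomaly = 283.547 − (375.97) = -92.423 mGal
Complete Bouguer anomaly = -92.423 + 1.53 = -90.893 mGal

-90.9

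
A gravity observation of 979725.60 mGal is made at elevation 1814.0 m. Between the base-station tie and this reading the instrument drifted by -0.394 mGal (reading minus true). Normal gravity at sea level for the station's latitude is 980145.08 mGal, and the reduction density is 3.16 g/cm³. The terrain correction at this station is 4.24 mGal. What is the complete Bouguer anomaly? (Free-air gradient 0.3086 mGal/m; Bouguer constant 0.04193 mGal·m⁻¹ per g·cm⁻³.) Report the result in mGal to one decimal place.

Drift-corrected reading = 979725.60 − (-0.394) = 979725.994 mGal
Free-air correction = 0.3086 × 1814.0 = 559.80 mGal
Free-air anomaly = 979725.994 − 980145.08 + (559.80) = 140.714 mGal
Bouguer slab correction = 0.04193 × 3.16 × 1814.0 = 240.35 mGal
Simple Bouguer anomaly = 140.714 − (240.35) = -99.636 mGal
Complete Bouguer anomaly = -99.636 + 4.24 = -95.396 mGal

-95.4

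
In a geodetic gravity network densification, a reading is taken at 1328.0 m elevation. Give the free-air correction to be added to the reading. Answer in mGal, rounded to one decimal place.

409.8

Free-air correction = 0.3086 × 1328.0 = 409.8 mGal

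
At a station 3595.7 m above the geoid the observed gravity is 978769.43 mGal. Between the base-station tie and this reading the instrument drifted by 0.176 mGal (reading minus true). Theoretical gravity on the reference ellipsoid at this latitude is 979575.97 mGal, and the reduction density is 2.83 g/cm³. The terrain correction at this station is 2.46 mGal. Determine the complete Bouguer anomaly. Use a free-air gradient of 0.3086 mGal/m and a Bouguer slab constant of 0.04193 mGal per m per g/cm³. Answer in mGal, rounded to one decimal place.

Drift-corrected reading = 978769.43 − (0.176) = 978769.254 mGal
Free-air correction = 0.3086 × 3595.7 = 1109.63 mGal
Free-air anomaly = 978769.254 − 979575.97 + (1109.63) = 302.914 mGal
Bouguer slab correction = 0.04193 × 2.83 × 3595.7 = 426.67 mGal
Simple Bouguer anomaly = 302.914 − (426.67) = -123.756 mGal
Complete Bouguer anomaly = -123.756 + 2.46 = -121.296 mGal

-121.3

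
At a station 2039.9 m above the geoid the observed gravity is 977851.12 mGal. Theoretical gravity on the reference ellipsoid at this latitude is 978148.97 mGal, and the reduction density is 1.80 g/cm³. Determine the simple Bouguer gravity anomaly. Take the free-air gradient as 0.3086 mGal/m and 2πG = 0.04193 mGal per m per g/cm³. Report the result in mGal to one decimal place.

177.7

Free-air correction = 0.3086 × 2039.9 = 629.51 mGal
Free-air anomaly = 977851.12 − 978148.97 + (629.51) = 331.66 mGal
Bouguer slab correction = 0.04193 × 1.80 × 2039.9 = 153.96 mGal
Simple Bouguer anomaly = 331.66 − (153.96) = 177.70 mGal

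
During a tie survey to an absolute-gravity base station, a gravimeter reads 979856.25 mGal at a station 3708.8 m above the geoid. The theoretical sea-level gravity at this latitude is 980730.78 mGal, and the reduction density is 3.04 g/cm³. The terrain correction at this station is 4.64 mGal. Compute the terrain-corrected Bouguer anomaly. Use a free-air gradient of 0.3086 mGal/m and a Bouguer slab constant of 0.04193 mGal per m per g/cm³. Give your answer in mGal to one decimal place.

Free-air correction = 0.3086 × 3708.8 = 1144.54 mGal
Free-air anomaly = 979856.25 − 980730.78 + (1144.54) = 270.01 mGal
Bouguer slab correction = 0.04193 × 3.04 × 3708.8 = 472.75 mGal
Simple Bouguer anomaly = 270.01 − (472.75) = -202.74 mGal
Complete Bouguer anomaly = -202.74 + 4.64 = -198.10 mGal

-198.1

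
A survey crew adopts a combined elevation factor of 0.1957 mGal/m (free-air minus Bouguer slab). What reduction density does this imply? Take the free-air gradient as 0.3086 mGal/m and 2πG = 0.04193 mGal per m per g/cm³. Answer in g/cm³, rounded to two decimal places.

2.69

0.1957 = 0.3086 − 0.04193 × ρ
ρ = (0.3086 − 0.1957) / 0.04193 = 2.69 g/cm³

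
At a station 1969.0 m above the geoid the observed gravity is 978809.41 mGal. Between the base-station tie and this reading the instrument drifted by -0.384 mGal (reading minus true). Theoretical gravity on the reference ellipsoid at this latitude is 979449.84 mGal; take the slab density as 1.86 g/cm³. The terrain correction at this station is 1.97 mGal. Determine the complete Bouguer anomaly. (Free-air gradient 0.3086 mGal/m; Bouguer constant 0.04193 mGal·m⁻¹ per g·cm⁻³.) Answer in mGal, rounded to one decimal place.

Drift-corrected reading = 978809.41 − (-0.384) = 978809.794 mGal
Free-air correction = 0.3086 × 1969.0 = 607.63 mGal
Free-air anomaly = 978809.794 − 979449.84 + (607.63) = -32.416 mGal
Bouguer slab correction = 0.04193 × 1.86 × 1969.0 = 153.56 mGal
Simple Bouguer anomaly = -32.416 − (153.56) = -185.976 mGal
Complete Bouguer anomaly = -185.976 + 1.97 = -184.006 mGal

-184.0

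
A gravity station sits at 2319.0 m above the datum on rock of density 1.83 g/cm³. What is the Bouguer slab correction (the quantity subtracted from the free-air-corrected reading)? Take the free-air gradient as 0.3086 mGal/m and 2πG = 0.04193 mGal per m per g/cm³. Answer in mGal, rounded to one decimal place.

Bouguer slab correction = 0.04193 × 1.83 × 2319.0 = 177.9 mGal

177.9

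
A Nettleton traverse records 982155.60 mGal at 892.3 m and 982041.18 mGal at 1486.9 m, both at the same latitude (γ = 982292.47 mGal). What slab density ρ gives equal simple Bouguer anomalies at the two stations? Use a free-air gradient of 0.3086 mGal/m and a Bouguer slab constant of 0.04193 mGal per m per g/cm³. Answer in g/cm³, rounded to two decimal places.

2.77

Δg_obs = 982041.18 − 982155.60 = -114.42 mGal over Δh = 1486.9 − 892.3 = 594.6 m
Equal Bouguer anomalies ⇒ Δg_obs + (0.3086 − 0.04193ρ)·Δh = 0
0.3086 − 0.04193ρ = −Δg_obs/Δh = 0.19243
ρ = (0.3086 − 0.19243) / 0.04193 = 2.77 g/cm³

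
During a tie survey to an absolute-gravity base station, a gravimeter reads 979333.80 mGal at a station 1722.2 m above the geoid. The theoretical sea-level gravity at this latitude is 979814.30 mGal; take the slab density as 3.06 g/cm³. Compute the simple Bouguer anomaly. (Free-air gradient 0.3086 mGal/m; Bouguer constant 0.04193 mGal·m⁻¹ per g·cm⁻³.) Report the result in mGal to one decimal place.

-170.0

Free-air correction = 0.3086 × 1722.2 = 531.47 mGal
Free-air anomaly = 979333.80 − 979814.30 + (531.47) = 50.97 mGal
Bouguer slab correction = 0.04193 × 3.06 × 1722.2 = 220.97 mGal
Simple Bouguer anomaly = 50.97 − (220.97) = -170.00 mGal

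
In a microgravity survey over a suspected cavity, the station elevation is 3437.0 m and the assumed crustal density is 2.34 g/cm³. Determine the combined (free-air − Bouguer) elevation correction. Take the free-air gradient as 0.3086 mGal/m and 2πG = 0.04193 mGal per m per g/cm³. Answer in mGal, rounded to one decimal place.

Combined gradient = 0.3086 − 0.04193 × 2.34 = 0.2104838 mGal/m
Combined elevation correction = 0.2104838 × 3437.0 = 723.4 mGal

723.4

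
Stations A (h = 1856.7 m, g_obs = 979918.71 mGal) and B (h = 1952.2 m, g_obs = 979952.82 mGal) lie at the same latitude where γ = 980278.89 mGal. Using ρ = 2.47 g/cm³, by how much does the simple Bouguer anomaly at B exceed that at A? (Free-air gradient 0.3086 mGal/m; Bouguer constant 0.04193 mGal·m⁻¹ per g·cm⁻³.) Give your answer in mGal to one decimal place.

Δg_SB(A) = 979918.71 − 980278.89 + 0.3086×1856.7 − 0.04193×2.47×1856.7 = 20.50 mGal
Δg_SB(B) = 979952.82 − 980278.89 + 0.3086×1952.2 − 0.04193×2.47×1952.2 = 74.20 mGal
Difference = 74.20 − (20.50) = 53.70 mGal

53.7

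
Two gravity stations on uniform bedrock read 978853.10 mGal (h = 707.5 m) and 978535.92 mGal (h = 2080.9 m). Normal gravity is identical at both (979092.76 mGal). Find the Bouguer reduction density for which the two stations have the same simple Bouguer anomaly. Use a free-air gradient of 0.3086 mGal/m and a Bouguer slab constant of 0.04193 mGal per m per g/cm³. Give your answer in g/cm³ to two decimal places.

1.85

Δg_obs = 978535.92 − 978853.10 = -317.18 mGal over Δh = 2080.9 − 707.5 = 1373.4 m
Equal Bouguer anomalies ⇒ Δg_obs + (0.3086 − 0.04193ρ)·Δh = 0
0.3086 − 0.04193ρ = −Δg_obs/Δh = 0.23095
ρ = (0.3086 − 0.23095) / 0.04193 = 1.85 g/cm³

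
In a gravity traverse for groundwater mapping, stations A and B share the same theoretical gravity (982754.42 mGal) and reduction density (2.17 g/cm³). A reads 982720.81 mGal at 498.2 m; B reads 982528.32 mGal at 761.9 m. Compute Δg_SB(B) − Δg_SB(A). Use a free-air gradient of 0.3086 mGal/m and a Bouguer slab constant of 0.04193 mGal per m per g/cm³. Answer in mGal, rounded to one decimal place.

Δg_SB(A) = 982720.81 − 982754.42 + 0.3086×498.2 − 0.04193×2.17×498.2 = 74.80 mGal
Δg_SB(B) = 982528.32 − 982754.42 + 0.3086×761.9 − 0.04193×2.17×761.9 = -60.30 mGal
Difference = -60.30 − (74.80) = -135.10 mGal

-135.1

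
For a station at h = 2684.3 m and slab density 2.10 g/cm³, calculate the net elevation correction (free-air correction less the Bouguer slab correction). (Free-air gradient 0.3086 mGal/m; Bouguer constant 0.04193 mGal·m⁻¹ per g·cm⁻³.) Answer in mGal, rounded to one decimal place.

592.0

Combined gradient = 0.3086 − 0.04193 × 2.10 = 0.2205470 mGal/m
Combined elevation correction = 0.2205470 × 2684.3 = 592.0 mGal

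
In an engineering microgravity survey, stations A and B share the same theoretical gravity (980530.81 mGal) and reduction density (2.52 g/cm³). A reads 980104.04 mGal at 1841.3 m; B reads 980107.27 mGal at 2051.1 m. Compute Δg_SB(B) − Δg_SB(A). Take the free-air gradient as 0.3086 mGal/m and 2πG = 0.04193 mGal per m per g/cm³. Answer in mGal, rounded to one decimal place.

45.8

Δg_SB(A) = 980104.04 − 980530.81 + 0.3086×1841.3 − 0.04193×2.52×1841.3 = -53.10 mGal
Δg_SB(B) = 980107.27 − 980530.81 + 0.3086×2051.1 − 0.04193×2.52×2051.1 = -7.30 mGal
Difference = -7.30 − (-53.10) = 45.80 mGal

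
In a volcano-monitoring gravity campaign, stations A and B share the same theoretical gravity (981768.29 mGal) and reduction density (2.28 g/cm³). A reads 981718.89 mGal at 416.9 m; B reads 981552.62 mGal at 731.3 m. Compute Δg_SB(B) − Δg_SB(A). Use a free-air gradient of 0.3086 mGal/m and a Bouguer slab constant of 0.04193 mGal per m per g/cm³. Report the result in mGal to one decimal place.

-99.3

Δg_SB(A) = 981718.89 − 981768.29 + 0.3086×416.9 − 0.04193×2.28×416.9 = 39.40 mGal
Δg_SB(B) = 981552.62 − 981768.29 + 0.3086×731.3 − 0.04193×2.28×731.3 = -59.90 mGal
Difference = -59.90 − (39.40) = -99.30 mGal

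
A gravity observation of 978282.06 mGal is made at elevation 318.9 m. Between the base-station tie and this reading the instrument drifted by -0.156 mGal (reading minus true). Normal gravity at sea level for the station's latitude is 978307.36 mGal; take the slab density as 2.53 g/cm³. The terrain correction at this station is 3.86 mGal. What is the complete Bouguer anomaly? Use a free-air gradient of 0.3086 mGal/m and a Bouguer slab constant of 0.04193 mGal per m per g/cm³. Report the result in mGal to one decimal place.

Drift-corrected reading = 978282.06 − (-0.156) = 978282.216 mGal
Free-air correction = 0.3086 × 318.9 = 98.41 mGal
Free-air anomaly = 978282.216 − 978307.36 + (98.41) = 73.266 mGal
Bouguer slab correction = 0.04193 × 2.53 × 318.9 = 33.83 mGal
Simple Bouguer anomaly = 73.266 − (33.83) = 39.436 mGal
Complete Bouguer anomaly = 39.436 + 3.86 = 43.296 mGal

43.3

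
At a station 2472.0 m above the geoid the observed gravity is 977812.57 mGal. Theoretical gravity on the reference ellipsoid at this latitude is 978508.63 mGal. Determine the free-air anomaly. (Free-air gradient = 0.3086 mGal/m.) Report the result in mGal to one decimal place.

Free-air correction = 0.3086 × 2472.0 = 762.86 mGal
Free-air anomaly = 977812.57 − 978508.63 + (762.86) = 66.80 mGal

66.8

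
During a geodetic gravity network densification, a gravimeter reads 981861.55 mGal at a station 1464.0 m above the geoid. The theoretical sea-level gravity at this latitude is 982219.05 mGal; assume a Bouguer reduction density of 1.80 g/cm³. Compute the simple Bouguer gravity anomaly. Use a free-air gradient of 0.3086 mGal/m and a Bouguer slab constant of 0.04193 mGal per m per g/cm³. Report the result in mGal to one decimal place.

Free-air correction = 0.3086 × 1464.0 = 451.79 mGal
Free-air anomaly = 981861.55 − 982219.05 + (451.79) = 94.29 mGal
Bouguer slab correction = 0.04193 × 1.80 × 1464.0 = 110.49 mGal
Simple Bouguer anomaly = 94.29 − (110.49) = -16.20 mGal

-16.2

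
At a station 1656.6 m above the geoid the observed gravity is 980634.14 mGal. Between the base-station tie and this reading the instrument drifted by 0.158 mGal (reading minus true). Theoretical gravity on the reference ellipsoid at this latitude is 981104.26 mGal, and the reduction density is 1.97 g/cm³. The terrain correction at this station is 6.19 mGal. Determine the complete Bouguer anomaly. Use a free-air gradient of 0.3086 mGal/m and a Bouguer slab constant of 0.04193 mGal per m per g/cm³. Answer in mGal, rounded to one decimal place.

-89.7

Drift-corrected reading = 980634.14 − (0.158) = 980633.982 mGal
Free-air correction = 0.3086 × 1656.6 = 511.23 mGal
Free-air anomaly = 980633.982 − 981104.26 + (511.23) = 40.952 mGal
Bouguer slab correction = 0.04193 × 1.97 × 1656.6 = 136.84 mGal
Simple Bouguer anomaly = 40.952 − (136.84) = -95.888 mGal
Complete Bouguer anomaly = -95.888 + 6.19 = -89.698 mGal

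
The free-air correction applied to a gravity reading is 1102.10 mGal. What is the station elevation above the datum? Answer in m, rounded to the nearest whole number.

h = 1102.10 / 0.3086 = 3571.29 m

3571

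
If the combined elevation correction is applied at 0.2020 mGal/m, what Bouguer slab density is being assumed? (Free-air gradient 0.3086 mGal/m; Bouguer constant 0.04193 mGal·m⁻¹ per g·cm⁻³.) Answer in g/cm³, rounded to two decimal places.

0.2020 = 0.3086 − 0.04193 × ρ
ρ = (0.3086 − 0.2020) / 0.04193 = 2.54 g/cm³

2.54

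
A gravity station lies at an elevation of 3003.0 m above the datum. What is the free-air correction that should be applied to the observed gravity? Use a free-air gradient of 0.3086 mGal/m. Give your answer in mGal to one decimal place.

926.7

Free-air correction = 0.3086 × 3003.0 = 926.7 mGal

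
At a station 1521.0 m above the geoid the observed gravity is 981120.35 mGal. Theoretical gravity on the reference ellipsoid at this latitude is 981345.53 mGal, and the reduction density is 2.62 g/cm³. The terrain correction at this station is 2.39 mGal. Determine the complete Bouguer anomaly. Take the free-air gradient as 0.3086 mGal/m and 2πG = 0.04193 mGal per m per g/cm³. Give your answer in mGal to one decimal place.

79.5

Free-air correction = 0.3086 × 1521.0 = 469.38 mGal
Free-air anomaly = 981120.35 − 981345.53 + (469.38) = 244.20 mGal
Bouguer slab correction = 0.04193 × 2.62 × 1521.0 = 167.09 mGal
Simple Bouguer anomaly = 244.20 − (167.09) = 77.11 mGal
Complete Bouguer anomaly = 77.11 + 2.39 = 79.50 mGal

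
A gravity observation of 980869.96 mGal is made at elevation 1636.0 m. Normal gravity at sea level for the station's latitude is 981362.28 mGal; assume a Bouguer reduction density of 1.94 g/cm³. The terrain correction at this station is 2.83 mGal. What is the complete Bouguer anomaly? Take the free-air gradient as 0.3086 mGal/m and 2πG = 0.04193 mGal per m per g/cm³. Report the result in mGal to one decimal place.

Free-air correction = 0.3086 × 1636.0 = 504.87 mGal
Free-air anomaly = 980869.96 − 981362.28 + (504.87) = 12.55 mGal
Bouguer slab correction = 0.04193 × 1.94 × 1636.0 = 133.08 mGal
Simple Bouguer anomaly = 12.55 − (133.08) = -120.53 mGal
Complete Bouguer anomaly = -120.53 + 2.83 = -117.70 mGal

-117.7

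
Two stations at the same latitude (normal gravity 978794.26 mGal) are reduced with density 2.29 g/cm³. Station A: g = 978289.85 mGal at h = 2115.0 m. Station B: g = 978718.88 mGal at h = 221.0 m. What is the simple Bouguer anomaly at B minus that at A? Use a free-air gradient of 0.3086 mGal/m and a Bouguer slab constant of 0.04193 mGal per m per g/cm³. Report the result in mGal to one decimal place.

Δg_SB(A) = 978289.85 − 978794.26 + 0.3086×2115.0 − 0.04193×2.29×2115.0 = -54.80 mGal
Δg_SB(B) = 978718.88 − 978794.26 + 0.3086×221.0 − 0.04193×2.29×221.0 = -28.40 mGal
Difference = -28.40 − (-54.80) = 26.40 mGal

26.4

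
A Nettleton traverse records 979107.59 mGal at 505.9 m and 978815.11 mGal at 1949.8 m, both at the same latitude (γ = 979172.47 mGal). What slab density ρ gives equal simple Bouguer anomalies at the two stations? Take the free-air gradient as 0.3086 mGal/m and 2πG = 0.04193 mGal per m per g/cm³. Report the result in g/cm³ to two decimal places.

2.53

Δg_obs = 978815.11 − 979107.59 = -292.48 mGal over Δh = 1949.8 − 505.9 = 1443.9 m
Equal Bouguer anomalies ⇒ Δg_obs + (0.3086 − 0.04193ρ)·Δh = 0
0.3086 − 0.04193ρ = −Δg_obs/Δh = 0.20256
ρ = (0.3086 − 0.20256) / 0.04193 = 2.53 g/cm³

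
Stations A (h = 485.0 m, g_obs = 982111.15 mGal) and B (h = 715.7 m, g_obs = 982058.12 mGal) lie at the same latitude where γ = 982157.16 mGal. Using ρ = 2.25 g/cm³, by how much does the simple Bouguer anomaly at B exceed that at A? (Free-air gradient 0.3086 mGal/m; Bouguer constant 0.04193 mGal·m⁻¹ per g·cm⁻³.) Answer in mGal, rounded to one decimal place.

-3.6

Δg_SB(A) = 982111.15 − 982157.16 + 0.3086×485.0 − 0.04193×2.25×485.0 = 57.90 mGal
Δg_SB(B) = 982058.12 − 982157.16 + 0.3086×715.7 − 0.04193×2.25×715.7 = 54.30 mGal
Difference = 54.30 − (57.90) = -3.60 mGal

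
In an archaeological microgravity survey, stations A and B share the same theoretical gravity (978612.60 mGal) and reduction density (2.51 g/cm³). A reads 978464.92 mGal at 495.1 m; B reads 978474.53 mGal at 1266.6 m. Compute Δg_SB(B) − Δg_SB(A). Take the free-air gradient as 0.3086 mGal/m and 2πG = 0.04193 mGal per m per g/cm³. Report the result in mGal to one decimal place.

Δg_SB(A) = 978464.92 − 978612.60 + 0.3086×495.1 − 0.04193×2.51×495.1 = -47.00 mGal
Δg_SB(B) = 978474.53 − 978612.60 + 0.3086×1266.6 − 0.04193×2.51×1266.6 = 119.50 mGal
Difference = 119.50 − (-47.00) = 166.50 mGal

166.5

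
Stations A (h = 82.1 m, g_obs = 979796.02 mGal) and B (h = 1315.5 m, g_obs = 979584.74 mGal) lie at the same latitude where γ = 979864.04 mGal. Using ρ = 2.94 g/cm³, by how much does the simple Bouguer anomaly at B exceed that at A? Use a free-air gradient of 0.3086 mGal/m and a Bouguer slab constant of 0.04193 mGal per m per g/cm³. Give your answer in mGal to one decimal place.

Δg_SB(A) = 979796.02 − 979864.04 + 0.3086×82.1 − 0.04193×2.94×82.1 = -52.80 mGal
Δg_SB(B) = 979584.74 − 979864.04 + 0.3086×1315.5 − 0.04193×2.94×1315.5 = -35.50 mGal
Difference = -35.50 − (-52.80) = 17.30 mGal

17.3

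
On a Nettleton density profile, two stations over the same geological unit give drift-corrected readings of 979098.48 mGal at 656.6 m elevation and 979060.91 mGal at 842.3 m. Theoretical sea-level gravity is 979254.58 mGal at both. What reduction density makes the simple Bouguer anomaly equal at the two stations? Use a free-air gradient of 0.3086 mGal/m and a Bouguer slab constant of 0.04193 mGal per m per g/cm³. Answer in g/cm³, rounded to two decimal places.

Δg_obs = 979060.91 − 979098.48 = -37.57 mGal over Δh = 842.3 − 656.6 = 185.7 m
Equal Bouguer anomalies ⇒ Δg_obs + (0.3086 − 0.04193ρ)·Δh = 0
0.3086 − 0.04193ρ = −Δg_obs/Δh = 0.20232
ρ = (0.3086 − 0.20232) / 0.04193 = 2.53 g/cm³

2.53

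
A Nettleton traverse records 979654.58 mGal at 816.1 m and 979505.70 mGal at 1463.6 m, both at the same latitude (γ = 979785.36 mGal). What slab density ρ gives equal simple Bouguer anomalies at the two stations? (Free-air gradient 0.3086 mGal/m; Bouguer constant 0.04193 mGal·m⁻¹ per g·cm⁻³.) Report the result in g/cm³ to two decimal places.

1.88

Δg_obs = 979505.70 − 979654.58 = -148.88 mGal over Δh = 1463.6 − 816.1 = 647.5 m
Equal Bouguer anomalies ⇒ Δg_obs + (0.3086 − 0.04193ρ)·Δh = 0
0.3086 − 0.04193ρ = −Δg_obs/Δh = 0.22993
ρ = (0.3086 − 0.22993) / 0.04193 = 1.88 g/cm³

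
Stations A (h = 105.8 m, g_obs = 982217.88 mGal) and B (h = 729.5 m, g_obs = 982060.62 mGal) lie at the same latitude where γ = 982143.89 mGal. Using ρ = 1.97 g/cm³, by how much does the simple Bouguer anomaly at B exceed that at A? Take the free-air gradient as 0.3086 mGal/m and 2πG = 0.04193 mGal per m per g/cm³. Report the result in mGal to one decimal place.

-16.3

Δg_SB(A) = 982217.88 − 982143.89 + 0.3086×105.8 − 0.04193×1.97×105.8 = 97.90 mGal
Δg_SB(B) = 982060.62 − 982143.89 + 0.3086×729.5 − 0.04193×1.97×729.5 = 81.60 mGal
Difference = 81.60 − (97.90) = -16.30 mGal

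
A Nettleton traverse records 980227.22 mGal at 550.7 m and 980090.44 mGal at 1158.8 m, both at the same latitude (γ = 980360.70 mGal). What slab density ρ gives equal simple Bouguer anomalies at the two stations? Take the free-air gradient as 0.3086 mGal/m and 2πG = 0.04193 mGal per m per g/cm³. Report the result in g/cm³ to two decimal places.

2.00

Δg_obs = 980090.44 − 980227.22 = -136.78 mGal over Δh = 1158.8 − 550.7 = 608.1 m
Equal Bouguer anomalies ⇒ Δg_obs + (0.3086 − 0.04193ρ)·Δh = 0
0.3086 − 0.04193ρ = −Δg_obs/Δh = 0.22493
ρ = (0.3086 − 0.22493) / 0.04193 = 2.00 g/cm³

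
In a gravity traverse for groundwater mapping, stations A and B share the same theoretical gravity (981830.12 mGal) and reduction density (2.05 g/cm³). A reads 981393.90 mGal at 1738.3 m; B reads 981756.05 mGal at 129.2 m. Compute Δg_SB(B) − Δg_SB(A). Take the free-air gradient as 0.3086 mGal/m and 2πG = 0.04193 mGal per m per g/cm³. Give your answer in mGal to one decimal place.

Δg_SB(A) = 981393.90 − 981830.12 + 0.3086×1738.3 − 0.04193×2.05×1738.3 = -49.20 mGal
Δg_SB(B) = 981756.05 − 981830.12 + 0.3086×129.2 − 0.04193×2.05×129.2 = -45.30 mGal
Difference = -45.30 − (-49.20) = 3.90 mGal

3.9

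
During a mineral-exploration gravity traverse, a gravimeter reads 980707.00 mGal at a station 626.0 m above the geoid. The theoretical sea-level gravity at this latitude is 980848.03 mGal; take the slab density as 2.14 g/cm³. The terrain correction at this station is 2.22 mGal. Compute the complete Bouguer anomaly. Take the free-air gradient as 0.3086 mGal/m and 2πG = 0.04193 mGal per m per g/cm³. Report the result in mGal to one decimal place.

-1.8

Free-air correction = 0.3086 × 626.0 = 193.18 mGal
Free-air anomaly = 980707.00 − 980848.03 + (193.18) = 52.15 mGal
Bouguer slab correction = 0.04193 × 2.14 × 626.0 = 56.17 mGal
Simple Bouguer anomaly = 52.15 − (56.17) = -4.02 mGal
Complete Bouguer anomaly = -4.02 + 2.22 = -1.80 mGal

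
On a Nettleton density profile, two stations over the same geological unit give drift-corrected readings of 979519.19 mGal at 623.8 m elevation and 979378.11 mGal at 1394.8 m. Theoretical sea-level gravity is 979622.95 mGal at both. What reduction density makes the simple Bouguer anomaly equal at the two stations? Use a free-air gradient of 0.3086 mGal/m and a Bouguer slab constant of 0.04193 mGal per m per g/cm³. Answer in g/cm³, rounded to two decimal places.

Δg_obs = 979378.11 − 979519.19 = -141.08 mGal over Δh = 1394.8 − 623.8 = 771.0 m
Equal Bouguer anomalies ⇒ Δg_obs + (0.3086 − 0.04193ρ)·Δh = 0
0.3086 − 0.04193ρ = −Δg_obs/Δh = 0.18298
ρ = (0.3086 − 0.18298) / 0.04193 = 3.00 g/cm³

3.00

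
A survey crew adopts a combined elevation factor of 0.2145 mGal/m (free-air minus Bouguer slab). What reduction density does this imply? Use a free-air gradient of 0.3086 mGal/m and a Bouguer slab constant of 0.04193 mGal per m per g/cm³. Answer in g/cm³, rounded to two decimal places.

2.24

0.2145 = 0.3086 − 0.04193 × ρ
ρ = (0.3086 − 0.2145) / 0.04193 = 2.24 g/cm³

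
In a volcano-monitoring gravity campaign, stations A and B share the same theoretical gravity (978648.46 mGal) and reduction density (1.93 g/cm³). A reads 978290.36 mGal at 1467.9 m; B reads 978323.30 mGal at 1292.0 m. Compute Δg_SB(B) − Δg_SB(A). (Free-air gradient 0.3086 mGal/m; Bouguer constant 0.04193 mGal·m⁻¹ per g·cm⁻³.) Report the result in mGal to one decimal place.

Δg_SB(A) = 978290.36 − 978648.46 + 0.3086×1467.9 − 0.04193×1.93×1467.9 = -23.90 mGal
Δg_SB(B) = 978323.30 − 978648.46 + 0.3086×1292.0 − 0.04193×1.93×1292.0 = -31.00 mGal
Difference = -31.00 − (-23.90) = -7.10 mGal

-7.1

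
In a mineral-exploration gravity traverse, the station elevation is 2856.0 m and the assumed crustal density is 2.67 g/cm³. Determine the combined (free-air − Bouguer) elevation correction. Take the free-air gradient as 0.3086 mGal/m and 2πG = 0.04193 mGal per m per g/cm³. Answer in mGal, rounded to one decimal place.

561.6

Combined gradient = 0.3086 − 0.04193 × 2.67 = 0.1966469 mGal/m
Combined elevation correction = 0.1966469 × 2856.0 = 561.6 mGal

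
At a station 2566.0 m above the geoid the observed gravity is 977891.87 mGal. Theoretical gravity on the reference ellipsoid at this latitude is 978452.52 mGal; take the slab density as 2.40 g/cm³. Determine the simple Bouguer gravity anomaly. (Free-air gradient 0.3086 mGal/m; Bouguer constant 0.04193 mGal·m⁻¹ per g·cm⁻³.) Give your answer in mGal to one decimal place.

Free-air correction = 0.3086 × 2566.0 = 791.87 mGal
Free-air anomaly = 977891.87 − 978452.52 + (791.87) = 231.22 mGal
Bouguer slab correction = 0.04193 × 2.40 × 2566.0 = 258.22 mGal
Simple Bouguer anomaly = 231.22 − (258.22) = -27.00 mGal

-27.0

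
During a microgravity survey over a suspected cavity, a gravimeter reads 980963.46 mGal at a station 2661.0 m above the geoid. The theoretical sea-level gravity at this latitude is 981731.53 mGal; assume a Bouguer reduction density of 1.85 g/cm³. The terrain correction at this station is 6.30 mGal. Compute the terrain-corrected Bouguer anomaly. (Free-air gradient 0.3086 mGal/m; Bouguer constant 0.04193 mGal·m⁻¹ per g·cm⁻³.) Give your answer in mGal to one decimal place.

Free-air correction = 0.3086 × 2661.0 = 821.18 mGal
Free-air anomaly = 980963.46 − 981731.53 + (821.18) = 53.11 mGal
Bouguer slab correction = 0.04193 × 1.85 × 2661.0 = 206.42 mGal
Simple Bouguer anomaly = 53.11 − (206.42) = -153.31 mGal
Complete Bouguer anomaly = -153.31 + 6.30 = -147.01 mGal

-147.0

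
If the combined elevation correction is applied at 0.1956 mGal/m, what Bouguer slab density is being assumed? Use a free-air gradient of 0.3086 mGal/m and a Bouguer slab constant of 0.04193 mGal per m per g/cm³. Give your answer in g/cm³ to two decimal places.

2.69

0.1956 = 0.3086 − 0.04193 × ρ
ρ = (0.3086 − 0.1956) / 0.04193 = 2.69 g/cm³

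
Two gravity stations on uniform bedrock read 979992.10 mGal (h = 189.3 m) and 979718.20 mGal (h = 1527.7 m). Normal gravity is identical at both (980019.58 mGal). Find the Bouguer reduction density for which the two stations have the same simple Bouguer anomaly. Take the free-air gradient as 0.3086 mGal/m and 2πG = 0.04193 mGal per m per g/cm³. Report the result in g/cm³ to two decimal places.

2.48

Δg_obs = 979718.20 − 979992.10 = -273.90 mGal over Δh = 1527.7 − 189.3 = 1338.4 m
Equal Bouguer anomalies ⇒ Δg_obs + (0.3086 − 0.04193ρ)·Δh = 0
0.3086 − 0.04193ρ = −Δg_obs/Δh = 0.20465
ρ = (0.3086 − 0.20465) / 0.04193 = 2.48 g/cm³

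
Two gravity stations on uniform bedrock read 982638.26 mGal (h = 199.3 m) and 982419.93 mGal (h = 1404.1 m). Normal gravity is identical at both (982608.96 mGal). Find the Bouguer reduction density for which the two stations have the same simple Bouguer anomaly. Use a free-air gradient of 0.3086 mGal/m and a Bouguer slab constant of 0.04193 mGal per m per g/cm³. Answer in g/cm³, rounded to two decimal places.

3.04

Δg_obs = 982419.93 − 982638.26 = -218.33 mGal over Δh = 1404.1 − 199.3 = 1204.8 m
Equal Bouguer anomalies ⇒ Δg_obs + (0.3086 − 0.04193ρ)·Δh = 0
0.3086 − 0.04193ρ = −Δg_obs/Δh = 0.18122
ρ = (0.3086 − 0.18122) / 0.04193 = 3.04 g/cm³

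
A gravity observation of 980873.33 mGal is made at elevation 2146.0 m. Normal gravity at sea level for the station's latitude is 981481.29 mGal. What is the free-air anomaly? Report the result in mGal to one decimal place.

Free-air correction = 0.3086 × 2146.0 = 662.26 mGal
Free-air anomaly = 980873.33 − 981481.29 + (662.26) = 54.30 mGal

54.3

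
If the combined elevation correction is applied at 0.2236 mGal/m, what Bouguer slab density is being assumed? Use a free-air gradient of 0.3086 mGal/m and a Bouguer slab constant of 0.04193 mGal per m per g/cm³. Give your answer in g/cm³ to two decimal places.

0.2236 = 0.3086 − 0.04193 × ρ
ρ = (0.3086 − 0.2236) / 0.04193 = 2.03 g/cm³

2.03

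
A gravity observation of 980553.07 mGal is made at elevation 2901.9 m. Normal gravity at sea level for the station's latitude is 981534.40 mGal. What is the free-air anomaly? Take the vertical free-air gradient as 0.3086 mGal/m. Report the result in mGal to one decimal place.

Free-air correction = 0.3086 × 2901.9 = 895.53 mGal
Free-air anomaly = 980553.07 − 981534.40 + (895.53) = -85.80 mGal

-85.8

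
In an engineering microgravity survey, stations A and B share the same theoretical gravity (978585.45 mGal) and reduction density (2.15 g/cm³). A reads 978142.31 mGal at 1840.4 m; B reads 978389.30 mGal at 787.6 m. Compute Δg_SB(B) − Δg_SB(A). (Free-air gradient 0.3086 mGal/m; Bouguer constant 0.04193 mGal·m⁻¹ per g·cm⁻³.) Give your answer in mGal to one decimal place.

Δg_SB(A) = 978142.31 − 978585.45 + 0.3086×1840.4 − 0.04193×2.15×1840.4 = -41.10 mGal
Δg_SB(B) = 978389.30 − 978585.45 + 0.3086×787.6 − 0.04193×2.15×787.6 = -24.10 mGal
Difference = -24.10 − (-41.10) = 17.00 mGal

17.0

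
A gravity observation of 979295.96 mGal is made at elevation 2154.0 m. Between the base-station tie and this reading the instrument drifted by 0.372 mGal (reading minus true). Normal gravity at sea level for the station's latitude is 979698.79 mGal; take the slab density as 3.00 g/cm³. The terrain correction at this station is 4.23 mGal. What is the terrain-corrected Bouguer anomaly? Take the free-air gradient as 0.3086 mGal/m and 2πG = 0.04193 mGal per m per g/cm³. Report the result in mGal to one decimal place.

Drift-corrected reading = 979295.96 − (0.372) = 979295.588 mGal
Free-air correction = 0.3086 × 2154.0 = 664.72 mGal
Free-air anomaly = 979295.588 − 979698.79 + (664.72) = 261.518 mGal
Bouguer slab correction = 0.04193 × 3.00 × 2154.0 = 270.95 mGal
Simple Bouguer anomaly = 261.518 − (270.95) = -9.432 mGal
Complete Bouguer anomaly = -9.432 + 4.23 = -5.202 mGal

-5.2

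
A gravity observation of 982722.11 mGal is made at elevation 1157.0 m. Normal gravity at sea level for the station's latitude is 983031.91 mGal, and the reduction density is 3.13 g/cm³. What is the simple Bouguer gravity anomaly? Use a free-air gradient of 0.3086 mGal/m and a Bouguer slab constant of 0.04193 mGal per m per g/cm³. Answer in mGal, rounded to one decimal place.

-104.6

Free-air correction = 0.3086 × 1157.0 = 357.05 mGal
Free-air anomaly = 982722.11 − 983031.91 + (357.05) = 47.25 mGal
Bouguer slab correction = 0.04193 × 3.13 × 1157.0 = 151.85 mGal
Simple Bouguer anomaly = 47.25 − (151.85) = -104.60 mGal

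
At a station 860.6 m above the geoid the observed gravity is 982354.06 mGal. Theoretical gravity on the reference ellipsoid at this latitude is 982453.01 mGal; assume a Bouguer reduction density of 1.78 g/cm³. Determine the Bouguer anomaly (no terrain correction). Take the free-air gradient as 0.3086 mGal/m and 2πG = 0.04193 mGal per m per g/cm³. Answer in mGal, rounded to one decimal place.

Free-air correction = 0.3086 × 860.6 = 265.58 mGal
Free-air anomaly = 982354.06 − 982453.01 + (265.58) = 166.63 mGal
Bouguer slab correction = 0.04193 × 1.78 × 860.6 = 64.23 mGal
Simple Bouguer anomaly = 166.63 − (64.23) = 102.40 mGal

102.4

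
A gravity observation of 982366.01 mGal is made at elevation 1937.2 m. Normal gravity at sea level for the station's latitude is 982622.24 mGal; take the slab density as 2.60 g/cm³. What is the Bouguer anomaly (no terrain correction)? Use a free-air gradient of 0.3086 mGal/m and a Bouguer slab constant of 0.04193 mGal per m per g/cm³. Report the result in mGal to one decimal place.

130.4

Free-air correction = 0.3086 × 1937.2 = 597.82 mGal
Free-air anomaly = 982366.01 − 982622.24 + (597.82) = 341.59 mGal
Bouguer slab correction = 0.04193 × 2.60 × 1937.2 = 211.19 mGal
Simple Bouguer anomaly = 341.59 − (211.19) = 130.40 mGal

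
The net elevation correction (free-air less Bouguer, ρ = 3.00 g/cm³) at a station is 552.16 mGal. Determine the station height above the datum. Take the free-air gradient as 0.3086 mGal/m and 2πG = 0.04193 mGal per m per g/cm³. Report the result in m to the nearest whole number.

3020

Combined gradient = 0.3086 − 0.04193 × 3.00 = 0.1828100 mGal/m
h = 552.16 / 0.1828100 = 3020.40 m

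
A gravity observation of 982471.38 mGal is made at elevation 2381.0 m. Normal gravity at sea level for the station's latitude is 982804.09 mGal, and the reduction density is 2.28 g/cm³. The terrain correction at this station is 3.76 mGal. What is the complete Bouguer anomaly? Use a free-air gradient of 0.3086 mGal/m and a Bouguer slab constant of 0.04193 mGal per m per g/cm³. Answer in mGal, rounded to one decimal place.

178.2

Free-air correction = 0.3086 × 2381.0 = 734.78 mGal
Free-air anomaly = 982471.38 − 982804.09 + (734.78) = 402.07 mGal
Bouguer slab correction = 0.04193 × 2.28 × 2381.0 = 227.62 mGal
Simple Bouguer anomaly = 402.07 − (227.62) = 174.45 mGal
Complete Bouguer anomaly = 174.45 + 3.76 = 178.21 mGal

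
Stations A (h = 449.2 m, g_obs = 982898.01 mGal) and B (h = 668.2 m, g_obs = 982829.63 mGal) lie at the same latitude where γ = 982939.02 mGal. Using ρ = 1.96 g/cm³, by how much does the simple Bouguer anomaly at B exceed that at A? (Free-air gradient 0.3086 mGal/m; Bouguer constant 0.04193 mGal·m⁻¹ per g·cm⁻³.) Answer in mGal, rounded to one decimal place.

-18.8

Δg_SB(A) = 982898.01 − 982939.02 + 0.3086×449.2 − 0.04193×1.96×449.2 = 60.70 mGal
Δg_SB(B) = 982829.63 − 982939.02 + 0.3086×668.2 − 0.04193×1.96×668.2 = 41.90 mGal
Difference = 41.90 − (60.70) = -18.80 mGal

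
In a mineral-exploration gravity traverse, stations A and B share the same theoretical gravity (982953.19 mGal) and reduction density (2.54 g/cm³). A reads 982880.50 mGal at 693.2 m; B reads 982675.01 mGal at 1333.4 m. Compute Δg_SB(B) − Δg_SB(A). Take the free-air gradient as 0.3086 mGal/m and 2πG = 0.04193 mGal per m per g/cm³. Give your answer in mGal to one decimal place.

-76.1

Δg_SB(A) = 982880.50 − 982953.19 + 0.3086×693.2 − 0.04193×2.54×693.2 = 67.40 mGal
Δg_SB(B) = 982675.01 − 982953.19 + 0.3086×1333.4 − 0.04193×2.54×1333.4 = -8.70 mGal
Difference = -8.70 − (67.40) = -76.10 mGal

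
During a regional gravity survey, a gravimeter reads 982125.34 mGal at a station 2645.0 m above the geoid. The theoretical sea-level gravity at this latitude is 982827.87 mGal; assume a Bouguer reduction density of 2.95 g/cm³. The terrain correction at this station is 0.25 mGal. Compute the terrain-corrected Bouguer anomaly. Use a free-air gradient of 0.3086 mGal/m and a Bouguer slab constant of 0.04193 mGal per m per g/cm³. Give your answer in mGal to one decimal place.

Free-air correction = 0.3086 × 2645.0 = 816.25 mGal
Free-air anomaly = 982125.34 − 982827.87 + (816.25) = 113.72 mGal
Bouguer slab correction = 0.04193 × 2.95 × 2645.0 = 327.17 mGal
Simple Bouguer anomaly = 113.72 − (327.17) = -213.45 mGal
Complete Bouguer anomaly = -213.45 + 0.25 = -213.20 mGal

-213.2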